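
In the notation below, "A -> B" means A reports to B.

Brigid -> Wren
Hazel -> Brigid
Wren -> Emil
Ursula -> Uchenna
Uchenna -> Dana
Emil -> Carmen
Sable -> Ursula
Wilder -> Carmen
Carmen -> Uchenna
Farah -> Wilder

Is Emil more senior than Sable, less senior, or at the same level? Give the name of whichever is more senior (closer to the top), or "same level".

same level

Both Emil and Sable are 3 levels below Dana.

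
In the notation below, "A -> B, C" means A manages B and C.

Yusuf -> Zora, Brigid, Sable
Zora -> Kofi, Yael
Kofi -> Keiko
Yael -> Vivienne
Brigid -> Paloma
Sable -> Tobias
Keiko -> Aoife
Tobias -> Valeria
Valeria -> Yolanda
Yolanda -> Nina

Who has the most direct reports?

Yusuf

Direct-report counts: Yusuf has 3; Sable has 1; Tobias has 1; Valeria has 1; Yolanda has 1; Brigid has 1; Zora has 2; Yael has 1; Kofi has 1; Keiko has 1. The largest is 3, held by Yusuf.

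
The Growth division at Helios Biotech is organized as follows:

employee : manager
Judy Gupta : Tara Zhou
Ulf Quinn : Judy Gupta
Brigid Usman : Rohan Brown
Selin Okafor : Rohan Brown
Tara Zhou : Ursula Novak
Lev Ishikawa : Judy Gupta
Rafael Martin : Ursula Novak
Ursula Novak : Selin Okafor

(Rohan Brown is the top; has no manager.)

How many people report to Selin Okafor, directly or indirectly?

Selin Okafor directly manages Ursula Novak. Under Ursula Novak: Rafael Martin, Tara Zhou, Judy Gupta, Lev Ishikawa, Ulf Quinn (5). That's 6 in total.

6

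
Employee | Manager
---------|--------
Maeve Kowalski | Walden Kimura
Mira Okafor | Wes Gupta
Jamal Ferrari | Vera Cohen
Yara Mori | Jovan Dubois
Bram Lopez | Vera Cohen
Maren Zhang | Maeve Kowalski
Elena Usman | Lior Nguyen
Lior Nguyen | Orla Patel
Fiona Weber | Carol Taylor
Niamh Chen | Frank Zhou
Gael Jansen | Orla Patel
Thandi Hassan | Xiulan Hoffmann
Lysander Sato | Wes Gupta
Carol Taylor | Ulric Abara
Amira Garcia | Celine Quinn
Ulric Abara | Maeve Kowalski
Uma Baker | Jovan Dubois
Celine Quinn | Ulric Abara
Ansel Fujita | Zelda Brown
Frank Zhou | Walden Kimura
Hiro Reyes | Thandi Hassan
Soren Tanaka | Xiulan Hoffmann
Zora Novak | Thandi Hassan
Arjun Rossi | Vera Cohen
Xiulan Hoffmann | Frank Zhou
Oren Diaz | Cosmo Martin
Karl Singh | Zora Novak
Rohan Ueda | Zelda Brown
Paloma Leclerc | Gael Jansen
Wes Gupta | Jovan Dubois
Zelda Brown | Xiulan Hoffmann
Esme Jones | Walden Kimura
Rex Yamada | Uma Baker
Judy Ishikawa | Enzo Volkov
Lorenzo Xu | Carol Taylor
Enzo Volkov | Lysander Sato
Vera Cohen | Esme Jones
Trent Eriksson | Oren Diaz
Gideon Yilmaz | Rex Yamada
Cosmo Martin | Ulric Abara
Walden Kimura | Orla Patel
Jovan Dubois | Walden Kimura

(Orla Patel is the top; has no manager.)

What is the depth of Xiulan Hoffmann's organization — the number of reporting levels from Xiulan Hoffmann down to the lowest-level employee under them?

3

The longest chain under Xiulan Hoffmann runs Xiulan Hoffmann → Thandi Hassan → Zora Novak → Karl Singh, which is 3 levels below Xiulan Hoffmann.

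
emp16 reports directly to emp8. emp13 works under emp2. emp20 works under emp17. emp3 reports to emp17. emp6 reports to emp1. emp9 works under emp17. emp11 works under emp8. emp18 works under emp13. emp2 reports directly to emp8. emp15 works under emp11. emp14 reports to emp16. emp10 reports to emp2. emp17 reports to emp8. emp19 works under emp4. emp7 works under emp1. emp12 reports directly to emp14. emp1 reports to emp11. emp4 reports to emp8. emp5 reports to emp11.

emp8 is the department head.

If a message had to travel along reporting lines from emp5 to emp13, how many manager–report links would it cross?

4

emp5 is 2 levels below emp8, and emp13 is 2 levels below emp8 (their lowest common manager). The shortest path runs up from emp5 to emp8 and back down to emp13: 2 + 2 = 4 links.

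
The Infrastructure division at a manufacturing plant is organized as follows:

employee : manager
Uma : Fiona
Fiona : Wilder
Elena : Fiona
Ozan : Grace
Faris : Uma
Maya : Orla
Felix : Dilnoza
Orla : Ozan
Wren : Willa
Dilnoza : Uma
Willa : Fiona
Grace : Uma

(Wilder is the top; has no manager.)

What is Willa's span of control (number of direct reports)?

Willa directly manages Wren. That is 1 direct report.

1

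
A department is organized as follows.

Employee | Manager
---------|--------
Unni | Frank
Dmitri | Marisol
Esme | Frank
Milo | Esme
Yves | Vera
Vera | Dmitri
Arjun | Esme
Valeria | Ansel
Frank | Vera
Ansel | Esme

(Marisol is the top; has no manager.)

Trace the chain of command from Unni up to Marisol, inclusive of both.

Unni reports to Frank. Frank reports to Vera. Vera reports to Dmitri. Dmitri reports to Marisol. Marisol is at the top.

Unni -> Frank -> Vera -> Dmitri -> Marisol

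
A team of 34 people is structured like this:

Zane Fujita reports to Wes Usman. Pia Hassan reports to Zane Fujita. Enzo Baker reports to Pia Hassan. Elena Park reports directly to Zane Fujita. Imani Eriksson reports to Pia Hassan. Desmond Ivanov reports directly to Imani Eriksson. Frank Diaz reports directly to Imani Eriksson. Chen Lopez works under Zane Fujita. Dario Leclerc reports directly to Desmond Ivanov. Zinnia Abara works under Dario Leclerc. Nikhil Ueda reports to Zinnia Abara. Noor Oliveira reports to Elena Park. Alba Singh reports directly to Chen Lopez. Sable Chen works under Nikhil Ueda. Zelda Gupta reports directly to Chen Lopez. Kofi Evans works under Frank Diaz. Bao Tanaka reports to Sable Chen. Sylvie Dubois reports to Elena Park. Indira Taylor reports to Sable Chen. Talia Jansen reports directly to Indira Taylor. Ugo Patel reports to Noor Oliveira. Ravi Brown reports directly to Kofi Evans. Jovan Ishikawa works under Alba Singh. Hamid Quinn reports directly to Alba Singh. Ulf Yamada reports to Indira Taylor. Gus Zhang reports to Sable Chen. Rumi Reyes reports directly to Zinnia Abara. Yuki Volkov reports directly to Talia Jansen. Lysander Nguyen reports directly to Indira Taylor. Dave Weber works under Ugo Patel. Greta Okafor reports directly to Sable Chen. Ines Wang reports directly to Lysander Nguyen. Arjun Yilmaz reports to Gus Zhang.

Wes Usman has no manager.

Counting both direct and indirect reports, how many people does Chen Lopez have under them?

Chen Lopez directly manages Alba Singh, Zelda Gupta. Under Alba Singh: Hamid Quinn, Jovan Ishikawa (2). Zelda Gupta has no reports. So Chen Lopez's organization is 2 direct reports plus everyone under them: 3 + 1 = 4.

4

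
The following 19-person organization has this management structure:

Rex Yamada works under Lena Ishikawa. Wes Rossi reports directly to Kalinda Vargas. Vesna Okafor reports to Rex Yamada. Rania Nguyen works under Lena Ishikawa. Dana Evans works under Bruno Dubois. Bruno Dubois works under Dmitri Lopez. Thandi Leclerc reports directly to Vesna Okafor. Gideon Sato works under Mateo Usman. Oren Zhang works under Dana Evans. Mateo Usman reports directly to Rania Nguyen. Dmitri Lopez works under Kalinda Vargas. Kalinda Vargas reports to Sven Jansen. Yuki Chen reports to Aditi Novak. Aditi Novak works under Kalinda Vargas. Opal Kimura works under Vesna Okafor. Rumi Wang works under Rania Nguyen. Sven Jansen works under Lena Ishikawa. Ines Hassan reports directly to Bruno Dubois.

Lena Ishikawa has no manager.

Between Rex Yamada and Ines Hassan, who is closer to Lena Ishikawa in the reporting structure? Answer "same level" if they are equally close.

Rex Yamada

Rex Yamada is 1 level below Lena Ishikawa; Ines Hassan is 5. Rex Yamada is higher.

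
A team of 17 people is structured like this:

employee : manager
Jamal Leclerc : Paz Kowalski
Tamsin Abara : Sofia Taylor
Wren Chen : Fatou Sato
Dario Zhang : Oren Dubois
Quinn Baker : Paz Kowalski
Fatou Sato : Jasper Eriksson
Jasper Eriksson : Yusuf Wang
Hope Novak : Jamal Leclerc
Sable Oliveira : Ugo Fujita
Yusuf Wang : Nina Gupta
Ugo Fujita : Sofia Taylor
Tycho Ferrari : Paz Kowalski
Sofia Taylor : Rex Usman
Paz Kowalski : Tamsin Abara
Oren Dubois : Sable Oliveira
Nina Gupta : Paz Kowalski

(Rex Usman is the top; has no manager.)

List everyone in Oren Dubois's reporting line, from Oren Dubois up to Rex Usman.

Oren Dubois reports to Sable Oliveira. Sable Oliveira reports to Ugo Fujita. Ugo Fujita reports to Sofia Taylor. Sofia Taylor reports to Rex Usman. Rex Usman is at the top.

Oren Dubois -> Sable Oliveira -> Ugo Fujita -> Sofia Taylor -> Rex Usman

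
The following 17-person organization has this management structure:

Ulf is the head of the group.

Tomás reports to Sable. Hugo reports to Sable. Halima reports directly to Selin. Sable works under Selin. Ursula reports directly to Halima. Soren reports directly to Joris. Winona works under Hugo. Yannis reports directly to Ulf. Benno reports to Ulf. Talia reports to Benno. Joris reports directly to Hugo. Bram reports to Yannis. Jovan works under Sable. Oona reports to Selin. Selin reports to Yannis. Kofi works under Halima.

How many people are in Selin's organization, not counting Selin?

Selin directly manages Sable, Halima, Oona. Under Sable: Jovan, Tomás, Hugo, Winona, Joris, Soren (6). Under Halima: Ursula, Kofi (2). Oona has no reports. So Selin's organization is 3 direct reports plus everyone under them: 7 + 3 + 1 = 11.

11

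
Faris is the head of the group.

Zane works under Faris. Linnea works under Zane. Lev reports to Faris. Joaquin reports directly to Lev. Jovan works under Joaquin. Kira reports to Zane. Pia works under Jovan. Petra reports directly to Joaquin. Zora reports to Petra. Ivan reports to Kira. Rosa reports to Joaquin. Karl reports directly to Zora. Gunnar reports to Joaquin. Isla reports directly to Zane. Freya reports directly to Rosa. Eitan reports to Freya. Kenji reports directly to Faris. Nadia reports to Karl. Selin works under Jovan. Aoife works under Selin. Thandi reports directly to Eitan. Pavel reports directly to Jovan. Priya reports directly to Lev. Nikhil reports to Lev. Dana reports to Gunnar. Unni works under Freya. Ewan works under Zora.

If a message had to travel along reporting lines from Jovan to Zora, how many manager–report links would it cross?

3

Jovan is 1 level below Joaquin, and Zora is 2 levels below Joaquin (their lowest common manager). The shortest path runs up from Jovan to Joaquin and back down to Zora: 1 + 2 = 3 links.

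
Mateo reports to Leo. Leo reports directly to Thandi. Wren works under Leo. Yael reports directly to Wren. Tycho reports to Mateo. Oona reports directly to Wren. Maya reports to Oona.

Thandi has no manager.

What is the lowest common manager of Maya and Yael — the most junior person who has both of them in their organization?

Maya's chain of managers is Oona, Wren, Leo, Thandi. Yael's chain of managers is Wren, Leo, Thandi. The first manager that appears in both chains is Wren.

Wren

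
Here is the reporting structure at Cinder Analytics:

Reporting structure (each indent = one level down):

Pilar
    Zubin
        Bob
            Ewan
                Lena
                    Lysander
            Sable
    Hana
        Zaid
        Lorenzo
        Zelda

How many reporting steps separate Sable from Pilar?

Chain from Sable up to Pilar: Sable → Bob → Zubin → Pilar. That is 3 steps up, so Sable is 3 levels below Pilar.

3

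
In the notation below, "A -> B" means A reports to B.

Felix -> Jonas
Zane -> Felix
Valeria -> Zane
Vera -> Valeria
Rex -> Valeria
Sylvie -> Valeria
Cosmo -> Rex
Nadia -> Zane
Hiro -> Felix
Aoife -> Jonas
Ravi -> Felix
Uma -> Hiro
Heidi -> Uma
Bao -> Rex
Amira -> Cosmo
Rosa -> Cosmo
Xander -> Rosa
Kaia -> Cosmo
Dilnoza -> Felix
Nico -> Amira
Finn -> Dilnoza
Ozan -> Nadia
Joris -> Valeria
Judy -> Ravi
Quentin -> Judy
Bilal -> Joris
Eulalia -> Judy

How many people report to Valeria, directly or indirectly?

12

Valeria directly manages Vera, Rex, Sylvie, Joris. Vera has no reports. Under Rex: Bao, Cosmo, Kaia, Rosa, Xander, Amira, Nico (7). Sylvie has no reports. Under Joris: Bilal (1). So Valeria's organization is 4 direct reports plus everyone under them: 1 + 8 + 1 + 2 = 12.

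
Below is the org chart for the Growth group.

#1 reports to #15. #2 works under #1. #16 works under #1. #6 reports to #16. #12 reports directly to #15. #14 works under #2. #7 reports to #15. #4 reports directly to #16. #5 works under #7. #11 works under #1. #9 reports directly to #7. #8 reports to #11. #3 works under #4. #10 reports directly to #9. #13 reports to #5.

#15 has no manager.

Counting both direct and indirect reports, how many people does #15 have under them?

15

#15 directly manages #1, #12, #7. Under #1: #11, #8, #16, #4, #3, #6, #2, #14 (8). #12 has no reports. Under #7: #9, #10, #5, #13 (4). So #15's organization is 3 direct reports plus everyone under them: 9 + 1 + 5 = 15.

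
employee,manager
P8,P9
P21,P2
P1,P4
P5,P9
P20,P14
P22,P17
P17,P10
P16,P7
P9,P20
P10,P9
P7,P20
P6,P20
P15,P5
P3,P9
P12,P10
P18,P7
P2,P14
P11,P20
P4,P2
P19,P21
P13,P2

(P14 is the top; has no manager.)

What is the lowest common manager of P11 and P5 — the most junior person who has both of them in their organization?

P20

P11's chain of managers is P20, P14. P5's chain of managers is P9, P20, P14. The first manager that appears in both chains is P20.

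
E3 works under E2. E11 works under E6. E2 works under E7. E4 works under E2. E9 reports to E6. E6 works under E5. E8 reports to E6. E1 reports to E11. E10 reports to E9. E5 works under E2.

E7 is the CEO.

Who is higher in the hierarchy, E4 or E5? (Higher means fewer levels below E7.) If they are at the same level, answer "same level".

same level

Both E4 and E5 are 2 levels below E7.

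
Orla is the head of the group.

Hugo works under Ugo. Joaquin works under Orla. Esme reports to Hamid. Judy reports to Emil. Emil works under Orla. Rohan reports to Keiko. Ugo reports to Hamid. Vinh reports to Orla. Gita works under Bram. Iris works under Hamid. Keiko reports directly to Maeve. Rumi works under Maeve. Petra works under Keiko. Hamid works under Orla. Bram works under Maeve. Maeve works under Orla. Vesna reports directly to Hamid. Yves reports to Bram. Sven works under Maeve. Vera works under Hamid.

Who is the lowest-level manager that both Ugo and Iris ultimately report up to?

Hamid

Ugo's chain of managers is Hamid, Orla. Iris's chain of managers is Hamid, Orla. The first manager that appears in both chains is Hamid.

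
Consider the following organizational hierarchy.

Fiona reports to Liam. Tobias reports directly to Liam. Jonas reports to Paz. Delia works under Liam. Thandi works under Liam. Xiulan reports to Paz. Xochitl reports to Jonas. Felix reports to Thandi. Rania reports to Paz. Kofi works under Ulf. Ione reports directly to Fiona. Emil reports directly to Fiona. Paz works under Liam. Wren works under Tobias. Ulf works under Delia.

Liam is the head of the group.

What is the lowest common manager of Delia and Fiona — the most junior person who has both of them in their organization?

Delia's chain of managers is Liam. Fiona's chain of managers is Liam. The first manager that appears in both chains is Liam.

Liam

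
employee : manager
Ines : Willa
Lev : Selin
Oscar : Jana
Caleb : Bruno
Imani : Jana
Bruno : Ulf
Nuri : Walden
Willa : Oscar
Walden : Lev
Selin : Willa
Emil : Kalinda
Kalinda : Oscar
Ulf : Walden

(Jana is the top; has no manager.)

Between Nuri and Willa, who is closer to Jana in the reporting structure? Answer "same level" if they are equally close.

Willa

Nuri is 6 levels below Jana; Willa is 2. Willa is higher.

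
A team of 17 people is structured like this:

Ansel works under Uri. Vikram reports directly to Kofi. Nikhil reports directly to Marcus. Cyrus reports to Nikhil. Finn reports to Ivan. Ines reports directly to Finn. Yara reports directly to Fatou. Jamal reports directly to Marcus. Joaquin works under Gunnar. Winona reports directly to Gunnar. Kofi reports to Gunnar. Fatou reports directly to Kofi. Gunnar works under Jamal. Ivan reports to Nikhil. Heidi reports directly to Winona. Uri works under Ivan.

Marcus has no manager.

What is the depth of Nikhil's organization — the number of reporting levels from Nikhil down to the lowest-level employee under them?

The longest chain under Nikhil runs Nikhil → Ivan → Uri → Ansel, which is 3 levels below Nikhil.

3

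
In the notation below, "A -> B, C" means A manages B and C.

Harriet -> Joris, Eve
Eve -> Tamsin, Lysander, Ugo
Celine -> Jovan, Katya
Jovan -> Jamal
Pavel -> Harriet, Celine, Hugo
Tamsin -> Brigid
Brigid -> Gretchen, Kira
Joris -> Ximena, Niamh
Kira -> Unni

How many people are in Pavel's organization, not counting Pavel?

Pavel directly manages Harriet, Celine, Hugo. Under Harriet: Eve, Ugo, Lysander, Tamsin, Brigid, Kira, Unni, Gretchen, Joris, Niamh, Ximena (11). Under Celine: Katya, Jovan, Jamal (3). Hugo has no reports. So Pavel's organization is 3 direct reports plus everyone under them: 12 + 4 + 1 = 17.

17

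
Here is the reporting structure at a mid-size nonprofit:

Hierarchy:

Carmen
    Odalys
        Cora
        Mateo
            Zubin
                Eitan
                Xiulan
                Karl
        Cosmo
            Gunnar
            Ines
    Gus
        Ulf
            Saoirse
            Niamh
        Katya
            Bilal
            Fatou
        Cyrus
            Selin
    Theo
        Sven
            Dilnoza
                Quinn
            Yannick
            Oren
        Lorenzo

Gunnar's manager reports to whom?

Gunnar reports to Cosmo, and Cosmo reports to Odalys. So Gunnar's skip-level manager is Odalys.

Odalys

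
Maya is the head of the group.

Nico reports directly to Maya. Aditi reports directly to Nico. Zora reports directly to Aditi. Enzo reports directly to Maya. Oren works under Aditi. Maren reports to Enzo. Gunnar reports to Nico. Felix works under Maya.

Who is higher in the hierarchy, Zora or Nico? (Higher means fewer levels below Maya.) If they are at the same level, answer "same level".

Nico

Zora is 3 levels below Maya; Nico is 1. Nico is higher.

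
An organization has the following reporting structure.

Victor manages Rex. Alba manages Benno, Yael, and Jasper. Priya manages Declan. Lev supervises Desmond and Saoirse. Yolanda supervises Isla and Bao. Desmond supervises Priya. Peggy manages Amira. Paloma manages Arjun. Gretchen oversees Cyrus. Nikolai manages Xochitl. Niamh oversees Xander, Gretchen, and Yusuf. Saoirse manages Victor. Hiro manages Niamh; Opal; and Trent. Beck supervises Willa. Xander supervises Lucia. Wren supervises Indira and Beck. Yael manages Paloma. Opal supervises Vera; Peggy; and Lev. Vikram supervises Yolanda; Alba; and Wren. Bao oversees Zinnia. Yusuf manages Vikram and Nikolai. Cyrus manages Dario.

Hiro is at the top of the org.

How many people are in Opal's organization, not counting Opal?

Opal directly manages Lev, Peggy, Vera. Under Lev: Saoirse, Victor, Rex, Desmond, Priya, Declan (6). Under Peggy: Amira (1). Vera has no reports. So Opal's organization is 3 direct reports plus everyone under them: 7 + 2 + 1 = 10.

10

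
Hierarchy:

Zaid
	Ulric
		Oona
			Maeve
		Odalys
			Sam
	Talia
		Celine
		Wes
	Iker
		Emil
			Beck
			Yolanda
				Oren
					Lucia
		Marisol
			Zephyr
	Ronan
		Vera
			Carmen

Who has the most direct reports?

Direct-report counts: Zaid has 4; Ronan has 1; Vera has 1; Iker has 2; Marisol has 1; Emil has 2; Yolanda has 1; Oren has 1; Talia has 2; Ulric has 2; Odalys has 1; Oona has 1. The largest is 4, held by Zaid.

Zaid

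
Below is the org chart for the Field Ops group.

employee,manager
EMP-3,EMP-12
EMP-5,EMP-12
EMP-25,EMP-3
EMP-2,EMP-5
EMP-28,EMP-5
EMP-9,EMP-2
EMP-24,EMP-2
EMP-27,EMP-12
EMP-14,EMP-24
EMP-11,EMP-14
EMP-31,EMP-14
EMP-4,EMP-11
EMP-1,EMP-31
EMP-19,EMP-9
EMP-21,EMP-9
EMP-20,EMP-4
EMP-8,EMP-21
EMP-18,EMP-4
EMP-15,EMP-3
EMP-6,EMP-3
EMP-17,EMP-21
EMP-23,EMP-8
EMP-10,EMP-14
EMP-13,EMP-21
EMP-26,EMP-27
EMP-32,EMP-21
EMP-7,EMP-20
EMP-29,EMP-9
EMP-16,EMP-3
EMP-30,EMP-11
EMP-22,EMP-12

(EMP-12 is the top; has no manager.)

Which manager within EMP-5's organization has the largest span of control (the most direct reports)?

Direct-report counts within EMP-5's organization: EMP-5 has 2; EMP-2 has 2; EMP-24 has 1; EMP-14 has 3; EMP-31 has 1; EMP-11 has 2; EMP-4 has 2; EMP-20 has 1; EMP-9 has 3; EMP-21 has 4; EMP-8 has 1. The largest is 4, held by EMP-21.

EMP-21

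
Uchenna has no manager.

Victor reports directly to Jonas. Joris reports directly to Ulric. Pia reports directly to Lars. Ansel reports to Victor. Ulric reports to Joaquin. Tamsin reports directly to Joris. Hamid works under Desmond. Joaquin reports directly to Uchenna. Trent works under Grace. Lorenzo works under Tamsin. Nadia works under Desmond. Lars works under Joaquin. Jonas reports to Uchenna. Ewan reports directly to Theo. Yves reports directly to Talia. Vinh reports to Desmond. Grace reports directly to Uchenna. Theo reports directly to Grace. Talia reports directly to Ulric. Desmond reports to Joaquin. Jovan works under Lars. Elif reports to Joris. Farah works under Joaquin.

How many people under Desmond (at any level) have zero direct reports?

The people in Desmond's organization with no one reporting to them are Nadia, Hamid, Vinh. That is 3.

3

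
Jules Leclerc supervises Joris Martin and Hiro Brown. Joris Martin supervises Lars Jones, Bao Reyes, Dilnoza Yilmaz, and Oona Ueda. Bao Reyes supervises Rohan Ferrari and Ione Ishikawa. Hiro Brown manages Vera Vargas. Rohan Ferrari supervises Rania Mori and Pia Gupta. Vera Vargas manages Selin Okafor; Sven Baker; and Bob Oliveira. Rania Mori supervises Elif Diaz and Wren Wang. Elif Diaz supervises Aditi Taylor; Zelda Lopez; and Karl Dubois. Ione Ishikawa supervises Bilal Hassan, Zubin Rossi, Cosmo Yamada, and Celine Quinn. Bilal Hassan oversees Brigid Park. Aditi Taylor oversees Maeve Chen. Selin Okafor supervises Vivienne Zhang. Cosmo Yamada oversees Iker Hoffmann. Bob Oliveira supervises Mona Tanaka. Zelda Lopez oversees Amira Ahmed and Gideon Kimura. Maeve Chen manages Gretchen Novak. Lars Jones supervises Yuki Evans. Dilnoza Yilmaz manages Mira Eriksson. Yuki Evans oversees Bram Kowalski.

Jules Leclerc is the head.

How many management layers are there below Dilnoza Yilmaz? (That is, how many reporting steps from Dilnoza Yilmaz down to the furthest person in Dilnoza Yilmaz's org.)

1

The longest chain under Dilnoza Yilmaz runs Dilnoza Yilmaz → Mira Eriksson, which is 1 level below Dilnoza Yilmaz.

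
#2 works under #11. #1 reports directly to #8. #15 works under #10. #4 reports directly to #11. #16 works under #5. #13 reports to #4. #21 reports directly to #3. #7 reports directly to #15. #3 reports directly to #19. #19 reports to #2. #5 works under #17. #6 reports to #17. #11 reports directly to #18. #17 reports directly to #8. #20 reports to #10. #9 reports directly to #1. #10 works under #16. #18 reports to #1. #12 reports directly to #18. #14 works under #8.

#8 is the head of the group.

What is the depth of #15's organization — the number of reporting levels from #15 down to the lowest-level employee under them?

1

The longest chain under #15 runs #15 → #7, which is 1 level below #15.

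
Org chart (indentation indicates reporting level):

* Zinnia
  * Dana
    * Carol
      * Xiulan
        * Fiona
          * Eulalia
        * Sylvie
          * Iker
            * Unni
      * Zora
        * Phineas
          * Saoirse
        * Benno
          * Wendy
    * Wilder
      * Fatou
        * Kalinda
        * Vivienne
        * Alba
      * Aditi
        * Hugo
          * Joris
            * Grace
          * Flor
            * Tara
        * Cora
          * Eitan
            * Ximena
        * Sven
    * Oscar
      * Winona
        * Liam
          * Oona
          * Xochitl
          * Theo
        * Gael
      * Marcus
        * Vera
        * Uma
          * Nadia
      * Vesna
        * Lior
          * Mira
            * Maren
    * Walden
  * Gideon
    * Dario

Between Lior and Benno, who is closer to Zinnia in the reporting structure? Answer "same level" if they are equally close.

Both Lior and Benno are 4 levels below Zinnia.

same level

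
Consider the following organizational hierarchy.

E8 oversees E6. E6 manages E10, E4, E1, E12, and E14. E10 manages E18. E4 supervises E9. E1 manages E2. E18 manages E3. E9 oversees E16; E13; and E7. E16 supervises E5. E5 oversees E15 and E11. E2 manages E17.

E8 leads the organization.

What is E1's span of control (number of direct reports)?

1

E1 directly manages E2. That is 1 direct report.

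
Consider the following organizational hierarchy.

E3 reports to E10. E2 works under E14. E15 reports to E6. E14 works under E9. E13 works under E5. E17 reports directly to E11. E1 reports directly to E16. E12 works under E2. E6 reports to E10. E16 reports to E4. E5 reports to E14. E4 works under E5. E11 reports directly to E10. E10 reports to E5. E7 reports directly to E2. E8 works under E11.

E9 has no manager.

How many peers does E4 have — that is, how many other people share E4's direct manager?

2

E4 reports to E5. E5's other direct reports are E10, E13 — 2 peers.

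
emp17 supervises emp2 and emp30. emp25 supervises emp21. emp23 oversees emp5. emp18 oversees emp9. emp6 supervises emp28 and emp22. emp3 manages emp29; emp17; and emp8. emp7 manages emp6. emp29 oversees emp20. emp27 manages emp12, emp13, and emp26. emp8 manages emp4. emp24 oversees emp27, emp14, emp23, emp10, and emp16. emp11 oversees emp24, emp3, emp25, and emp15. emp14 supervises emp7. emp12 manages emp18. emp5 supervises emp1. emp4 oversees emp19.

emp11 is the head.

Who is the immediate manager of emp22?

emp6

emp22 reports directly to emp6.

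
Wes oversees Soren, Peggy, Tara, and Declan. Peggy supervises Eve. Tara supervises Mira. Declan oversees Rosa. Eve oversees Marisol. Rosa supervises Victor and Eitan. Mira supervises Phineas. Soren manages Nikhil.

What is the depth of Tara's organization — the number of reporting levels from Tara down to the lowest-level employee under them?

The longest chain under Tara runs Tara → Mira → Phineas, which is 2 levels below Tara.

2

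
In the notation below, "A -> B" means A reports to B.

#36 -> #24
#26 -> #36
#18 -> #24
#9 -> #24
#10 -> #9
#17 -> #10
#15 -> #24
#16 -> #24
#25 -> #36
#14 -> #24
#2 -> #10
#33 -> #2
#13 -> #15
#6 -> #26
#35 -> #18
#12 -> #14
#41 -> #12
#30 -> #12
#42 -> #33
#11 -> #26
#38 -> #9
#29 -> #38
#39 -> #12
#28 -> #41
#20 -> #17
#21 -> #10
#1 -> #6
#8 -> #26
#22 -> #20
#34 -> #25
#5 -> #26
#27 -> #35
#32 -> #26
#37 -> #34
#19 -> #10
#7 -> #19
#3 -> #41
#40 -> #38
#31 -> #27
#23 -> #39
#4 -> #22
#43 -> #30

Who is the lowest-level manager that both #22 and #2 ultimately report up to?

#22's chain of managers is #20, #17, #10, #9, #24. #2's chain of managers is #10, #9, #24. The first manager that appears in both chains is #10.

#10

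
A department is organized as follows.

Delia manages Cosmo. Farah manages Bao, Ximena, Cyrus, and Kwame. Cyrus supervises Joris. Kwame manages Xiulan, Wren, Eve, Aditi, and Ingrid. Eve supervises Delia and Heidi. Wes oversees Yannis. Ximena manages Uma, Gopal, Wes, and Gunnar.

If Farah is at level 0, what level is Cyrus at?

1

Chain from Cyrus up to Farah: Cyrus → Farah. That is 1 step up, so Cyrus is 1 level below Farah.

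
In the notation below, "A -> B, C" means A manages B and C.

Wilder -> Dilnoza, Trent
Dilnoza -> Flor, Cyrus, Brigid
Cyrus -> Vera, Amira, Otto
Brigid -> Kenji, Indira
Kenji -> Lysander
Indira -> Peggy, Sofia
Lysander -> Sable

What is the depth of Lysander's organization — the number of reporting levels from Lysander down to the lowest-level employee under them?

1

The longest chain under Lysander runs Lysander → Sable, which is 1 level below Lysander.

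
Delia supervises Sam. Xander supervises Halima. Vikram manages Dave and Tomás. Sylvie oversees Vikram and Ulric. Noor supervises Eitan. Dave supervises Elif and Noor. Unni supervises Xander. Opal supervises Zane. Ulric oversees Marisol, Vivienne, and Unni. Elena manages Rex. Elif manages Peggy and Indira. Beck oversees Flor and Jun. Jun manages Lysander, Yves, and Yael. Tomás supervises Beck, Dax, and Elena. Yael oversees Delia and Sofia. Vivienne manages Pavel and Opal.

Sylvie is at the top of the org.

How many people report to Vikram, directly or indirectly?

Vikram directly manages Tomás, Dave. Under Tomás: Elena, Rex, Dax, Beck, Flor, Jun, Yael, Sofia, Delia, Sam, Yves, Lysander (12). Under Dave: Noor, Eitan, Elif, Peggy, Indira (5). So Vikram's organization is 2 direct reports plus everyone under them: 13 + 6 = 19.

19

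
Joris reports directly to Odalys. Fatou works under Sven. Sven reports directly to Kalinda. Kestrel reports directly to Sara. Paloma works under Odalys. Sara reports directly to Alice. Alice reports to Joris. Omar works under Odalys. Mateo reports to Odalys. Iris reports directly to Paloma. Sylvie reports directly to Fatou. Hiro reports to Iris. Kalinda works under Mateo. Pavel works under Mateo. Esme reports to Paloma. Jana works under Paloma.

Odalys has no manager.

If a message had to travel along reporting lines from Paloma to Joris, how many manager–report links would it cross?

Paloma is 1 level below Odalys, and Joris is 1 level below Odalys (their lowest common manager). The shortest path runs up from Paloma to Odalys and back down to Joris: 1 + 1 = 2 links.

2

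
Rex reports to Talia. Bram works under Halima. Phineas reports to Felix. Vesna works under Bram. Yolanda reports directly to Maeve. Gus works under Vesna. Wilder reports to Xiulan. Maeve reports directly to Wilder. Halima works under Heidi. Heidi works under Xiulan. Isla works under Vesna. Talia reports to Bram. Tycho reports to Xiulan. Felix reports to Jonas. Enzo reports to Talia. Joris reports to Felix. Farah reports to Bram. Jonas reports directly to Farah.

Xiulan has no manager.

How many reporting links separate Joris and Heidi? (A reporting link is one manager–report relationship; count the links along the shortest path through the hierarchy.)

6

Joris is in Heidi's organization: the chain from Joris up to Heidi is Joris → Felix → Jonas → Farah → Bram → Halima → Heidi, which is 6 links.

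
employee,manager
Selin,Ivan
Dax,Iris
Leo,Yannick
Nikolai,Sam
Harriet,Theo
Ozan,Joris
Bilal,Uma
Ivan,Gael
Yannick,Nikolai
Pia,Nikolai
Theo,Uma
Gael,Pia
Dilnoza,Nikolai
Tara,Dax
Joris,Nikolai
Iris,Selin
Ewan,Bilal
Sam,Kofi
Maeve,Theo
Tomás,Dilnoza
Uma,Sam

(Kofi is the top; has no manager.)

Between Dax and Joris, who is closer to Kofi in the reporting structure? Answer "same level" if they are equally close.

Joris

Dax is 8 levels below Kofi; Joris is 3. Joris is higher.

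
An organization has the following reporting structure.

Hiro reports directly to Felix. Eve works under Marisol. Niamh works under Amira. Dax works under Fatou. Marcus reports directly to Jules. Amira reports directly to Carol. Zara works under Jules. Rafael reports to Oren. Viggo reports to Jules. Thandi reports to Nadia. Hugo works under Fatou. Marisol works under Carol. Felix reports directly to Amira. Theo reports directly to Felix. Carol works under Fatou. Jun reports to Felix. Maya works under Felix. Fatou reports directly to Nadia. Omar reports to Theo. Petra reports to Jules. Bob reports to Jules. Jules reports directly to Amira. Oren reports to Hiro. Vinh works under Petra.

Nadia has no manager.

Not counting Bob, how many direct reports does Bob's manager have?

4

Bob reports to Jules. Jules's other direct reports are Petra, Marcus, Zara, Viggo — 4 peers.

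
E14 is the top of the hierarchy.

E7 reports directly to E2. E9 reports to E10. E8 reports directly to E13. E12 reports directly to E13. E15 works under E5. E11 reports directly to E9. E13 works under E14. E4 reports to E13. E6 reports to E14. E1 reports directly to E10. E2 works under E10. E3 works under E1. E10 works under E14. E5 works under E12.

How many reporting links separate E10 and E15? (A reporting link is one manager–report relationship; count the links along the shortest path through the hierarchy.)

E10 is 1 level below E14, and E15 is 4 levels below E14 (their lowest common manager). The shortest path runs up from E10 to E14 and back down to E15: 1 + 4 = 5 links.

5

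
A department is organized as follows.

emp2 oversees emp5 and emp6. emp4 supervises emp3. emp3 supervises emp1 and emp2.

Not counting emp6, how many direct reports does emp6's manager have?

emp6 reports to emp2. emp2's other direct reports are emp5 — 1 peer.

1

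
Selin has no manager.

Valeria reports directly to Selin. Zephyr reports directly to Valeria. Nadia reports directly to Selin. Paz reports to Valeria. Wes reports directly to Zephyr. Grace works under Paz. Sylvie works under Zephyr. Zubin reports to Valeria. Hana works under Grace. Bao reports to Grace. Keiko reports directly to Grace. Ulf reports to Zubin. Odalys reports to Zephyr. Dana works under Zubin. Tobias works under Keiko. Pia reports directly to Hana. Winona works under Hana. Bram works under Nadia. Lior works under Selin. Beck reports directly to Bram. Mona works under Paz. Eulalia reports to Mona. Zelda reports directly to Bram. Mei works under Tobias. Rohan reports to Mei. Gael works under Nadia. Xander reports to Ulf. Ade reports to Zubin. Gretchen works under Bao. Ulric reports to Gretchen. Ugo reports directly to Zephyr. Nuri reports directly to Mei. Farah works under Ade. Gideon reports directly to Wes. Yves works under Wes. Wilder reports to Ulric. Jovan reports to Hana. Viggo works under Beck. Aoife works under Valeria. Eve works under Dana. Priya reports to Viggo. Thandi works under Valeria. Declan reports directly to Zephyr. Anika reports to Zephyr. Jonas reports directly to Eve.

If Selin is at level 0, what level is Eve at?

4

Chain from Eve up to Selin: Eve → Dana → Zubin → Valeria → Selin. That is 4 steps up, so Eve is 4 levels below Selin.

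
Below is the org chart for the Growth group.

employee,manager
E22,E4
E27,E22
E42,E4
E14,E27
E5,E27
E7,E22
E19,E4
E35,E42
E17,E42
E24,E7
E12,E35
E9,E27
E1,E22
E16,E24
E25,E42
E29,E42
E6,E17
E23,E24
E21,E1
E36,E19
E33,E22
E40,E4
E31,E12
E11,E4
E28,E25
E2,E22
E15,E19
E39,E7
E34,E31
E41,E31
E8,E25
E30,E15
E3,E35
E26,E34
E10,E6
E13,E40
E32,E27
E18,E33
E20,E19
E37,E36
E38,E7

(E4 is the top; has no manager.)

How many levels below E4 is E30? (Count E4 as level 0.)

3

Chain from E30 up to E4: E30 → E15 → E19 → E4. That is 3 steps up, so E30 is 3 levels below E4.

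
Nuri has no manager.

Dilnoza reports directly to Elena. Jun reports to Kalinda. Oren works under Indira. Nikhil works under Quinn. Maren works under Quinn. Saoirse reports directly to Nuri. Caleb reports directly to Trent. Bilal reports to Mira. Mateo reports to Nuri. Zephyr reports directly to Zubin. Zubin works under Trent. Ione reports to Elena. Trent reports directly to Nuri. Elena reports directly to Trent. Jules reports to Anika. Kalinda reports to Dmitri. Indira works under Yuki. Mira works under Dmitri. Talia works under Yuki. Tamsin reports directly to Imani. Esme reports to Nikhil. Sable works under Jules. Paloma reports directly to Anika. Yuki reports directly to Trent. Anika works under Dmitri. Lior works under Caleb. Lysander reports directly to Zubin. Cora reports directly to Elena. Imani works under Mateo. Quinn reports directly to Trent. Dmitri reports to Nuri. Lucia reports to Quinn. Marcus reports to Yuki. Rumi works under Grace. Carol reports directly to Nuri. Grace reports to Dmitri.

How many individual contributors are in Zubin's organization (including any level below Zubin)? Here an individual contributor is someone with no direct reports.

2

The people in Zubin's organization with no one reporting to them are Zephyr, Lysander. That is 2.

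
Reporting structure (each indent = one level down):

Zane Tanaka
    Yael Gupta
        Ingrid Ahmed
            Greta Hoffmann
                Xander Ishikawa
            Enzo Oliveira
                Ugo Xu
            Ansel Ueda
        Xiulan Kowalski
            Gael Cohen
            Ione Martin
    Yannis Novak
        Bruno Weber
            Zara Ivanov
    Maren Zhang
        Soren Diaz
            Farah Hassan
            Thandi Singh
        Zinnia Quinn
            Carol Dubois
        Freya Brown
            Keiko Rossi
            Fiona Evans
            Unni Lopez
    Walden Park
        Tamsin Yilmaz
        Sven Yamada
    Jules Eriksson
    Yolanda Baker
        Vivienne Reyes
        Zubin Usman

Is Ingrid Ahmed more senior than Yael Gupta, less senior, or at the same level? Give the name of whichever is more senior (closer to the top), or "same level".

Ingrid Ahmed is 2 levels below Zane Tanaka; Yael Gupta is 1. Yael Gupta is higher.

Yael Gupta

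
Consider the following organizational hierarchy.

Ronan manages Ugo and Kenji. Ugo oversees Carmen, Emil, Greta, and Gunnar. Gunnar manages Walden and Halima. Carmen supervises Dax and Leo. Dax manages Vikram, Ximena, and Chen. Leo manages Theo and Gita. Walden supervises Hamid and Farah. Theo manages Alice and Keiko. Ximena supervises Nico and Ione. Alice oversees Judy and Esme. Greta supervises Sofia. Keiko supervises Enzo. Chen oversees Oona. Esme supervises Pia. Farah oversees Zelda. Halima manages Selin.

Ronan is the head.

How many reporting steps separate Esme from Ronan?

6

Chain from Esme up to Ronan: Esme → Alice → Theo → Leo → Carmen → Ugo → Ronan. That is 6 steps up, so Esme is 6 levels below Ronan.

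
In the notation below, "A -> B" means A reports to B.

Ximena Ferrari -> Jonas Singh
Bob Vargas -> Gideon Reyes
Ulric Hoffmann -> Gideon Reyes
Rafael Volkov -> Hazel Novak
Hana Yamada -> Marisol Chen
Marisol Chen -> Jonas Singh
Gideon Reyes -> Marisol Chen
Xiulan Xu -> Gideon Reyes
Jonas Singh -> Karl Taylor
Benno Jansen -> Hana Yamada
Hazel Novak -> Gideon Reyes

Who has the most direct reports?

Gideon Reyes

Direct-report counts: Karl Taylor has 1; Jonas Singh has 2; Marisol Chen has 2; Gideon Reyes has 4; Hazel Novak has 1; Hana Yamada has 1. The largest is 4, held by Gideon Reyes.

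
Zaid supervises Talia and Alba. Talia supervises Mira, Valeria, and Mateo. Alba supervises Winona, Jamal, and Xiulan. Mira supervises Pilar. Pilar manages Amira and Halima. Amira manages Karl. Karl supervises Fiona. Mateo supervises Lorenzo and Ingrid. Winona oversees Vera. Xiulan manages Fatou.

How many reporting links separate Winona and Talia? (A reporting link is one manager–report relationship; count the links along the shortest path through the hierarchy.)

3

Winona is 2 levels below Zaid, and Talia is 1 level below Zaid (their lowest common manager). The shortest path runs up from Winona to Zaid and back down to Talia: 2 + 1 = 3 links.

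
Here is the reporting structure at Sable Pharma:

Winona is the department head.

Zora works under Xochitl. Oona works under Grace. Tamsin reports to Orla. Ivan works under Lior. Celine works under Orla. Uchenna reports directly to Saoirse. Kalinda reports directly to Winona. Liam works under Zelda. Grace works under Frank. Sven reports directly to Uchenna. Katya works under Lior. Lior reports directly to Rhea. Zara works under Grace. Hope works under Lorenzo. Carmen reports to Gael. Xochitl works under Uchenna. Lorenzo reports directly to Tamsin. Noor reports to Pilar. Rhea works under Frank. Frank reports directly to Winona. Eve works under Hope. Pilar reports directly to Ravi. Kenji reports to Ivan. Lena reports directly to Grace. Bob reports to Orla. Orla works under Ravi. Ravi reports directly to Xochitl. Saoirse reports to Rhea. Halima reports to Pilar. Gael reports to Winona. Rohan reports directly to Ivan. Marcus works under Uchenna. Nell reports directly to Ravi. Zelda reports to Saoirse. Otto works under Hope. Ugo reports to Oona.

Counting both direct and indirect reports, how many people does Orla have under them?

7

Orla directly manages Tamsin, Celine, Bob. Under Tamsin: Lorenzo, Hope, Otto, Eve (4). Celine has no reports. Bob has no reports. So Orla's organization is 3 direct reports plus everyone under them: 5 + 1 + 1 = 7.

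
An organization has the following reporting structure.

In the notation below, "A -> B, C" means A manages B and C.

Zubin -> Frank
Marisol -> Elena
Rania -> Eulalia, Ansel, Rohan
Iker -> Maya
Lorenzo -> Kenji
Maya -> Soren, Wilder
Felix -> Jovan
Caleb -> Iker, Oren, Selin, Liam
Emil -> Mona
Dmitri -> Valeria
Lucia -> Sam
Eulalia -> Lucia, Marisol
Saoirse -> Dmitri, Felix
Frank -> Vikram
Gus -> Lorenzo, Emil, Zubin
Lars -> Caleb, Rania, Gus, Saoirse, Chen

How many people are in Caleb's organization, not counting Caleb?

7

Caleb directly manages Iker, Oren, Selin, Liam. Under Iker: Maya, Wilder, Soren (3). Oren has no reports. Selin has no reports. Liam has no reports. So Caleb's organization is 4 direct reports plus everyone under them: 4 + 1 + 1 + 1 = 7.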